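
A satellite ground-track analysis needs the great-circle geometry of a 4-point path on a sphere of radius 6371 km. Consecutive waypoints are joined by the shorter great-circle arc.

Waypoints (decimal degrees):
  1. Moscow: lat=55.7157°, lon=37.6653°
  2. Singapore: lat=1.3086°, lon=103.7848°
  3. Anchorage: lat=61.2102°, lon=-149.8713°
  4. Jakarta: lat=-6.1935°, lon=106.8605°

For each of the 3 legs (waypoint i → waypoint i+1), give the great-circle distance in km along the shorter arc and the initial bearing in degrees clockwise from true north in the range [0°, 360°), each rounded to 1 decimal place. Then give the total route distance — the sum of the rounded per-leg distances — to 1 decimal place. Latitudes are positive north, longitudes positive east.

Leg 1: dist=8418.4 km, bearing=109.4°
Leg 2: dist=10744.9 km, bearing=27.7°
Leg 3: dist=11319.3 km, bearing=278.7°
Total: 30482.6 km

Leg 1: φ1=0.9724224, φ2=0.0228394, Δφ=-0.9495830, Δλ=1.1540030 rad; a=sin²(Δφ/2)+cosφ1·cosφ2·sin²(Δλ/2)=0.3765745929; c=2·atan2(√a, √(1-a))=1.321367178; dist=6371·c=8418.430 ≈ 8418.4 km; running total=8418.4 km
Leg 1 bearing: y=sinΔλ·cosφ2=0.91415331, x=cosφ1·sinφ2-sinφ1·cosφ2·cosΔλ=-0.32154067; θ=atan2(y, x)=109.3786° ≈ 109.4°
Leg 2: φ1=0.0228394, φ2=1.0683195, Δφ=1.0454801, Δλ=-4.4271341 rad; a=sin²(Δφ/2)+cosφ1·cosφ2·sin²(Δλ/2)=0.5577363480; c=2·atan2(√a, √(1-a))=1.686527193; dist=6371·c=10744.865 ≈ 10744.9 km; running total=19163.3 km
Leg 2 bearing: y=sinΔλ·cosφ2=0.46213628, x=cosφ1·sinφ2-sinφ1·cosφ2·cosΔλ=0.87925884; θ=atan2(y, x)=27.7263° ≈ 27.7°
Leg 3: φ1=1.0683195, φ2=-0.1080970, Δφ=-1.1764165, Δλ=4.4808152 rad; a=sin²(Δφ/2)+cosφ1·cosφ2·sin²(Δλ/2)=0.6022185507; c=2·atan2(√a, √(1-a))=1.776684956; dist=6371·c=11319.260 ≈ 11319.3 km; running total=30482.6 km
Leg 3 bearing: y=sinΔλ·cosφ2=-0.96762542, x=cosφ1·sinφ2-sinφ1·cosφ2·cosΔλ=0.14800852; θ=atan2(y, x)=-81.3034° <0 so +360° → 278.6966° ≈ 278.7°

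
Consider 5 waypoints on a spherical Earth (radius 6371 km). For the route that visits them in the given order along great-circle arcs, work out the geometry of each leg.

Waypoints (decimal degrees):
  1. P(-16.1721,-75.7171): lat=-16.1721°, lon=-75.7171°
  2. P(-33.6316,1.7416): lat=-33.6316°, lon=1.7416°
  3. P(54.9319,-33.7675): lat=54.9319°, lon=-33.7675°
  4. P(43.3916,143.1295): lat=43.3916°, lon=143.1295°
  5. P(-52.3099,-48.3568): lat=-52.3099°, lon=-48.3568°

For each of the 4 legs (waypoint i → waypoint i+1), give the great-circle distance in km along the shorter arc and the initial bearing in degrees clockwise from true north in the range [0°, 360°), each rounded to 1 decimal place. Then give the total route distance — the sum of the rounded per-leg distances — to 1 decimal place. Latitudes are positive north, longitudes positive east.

Leg 1: φ1=-0.2822564, φ2=-0.5869822, Δφ=-0.3047258, Δλ=1.3519093 rad; a=sin²(Δφ/2)+cosφ1·cosφ2·sin²(Δλ/2)=0.3360484137; c=2·atan2(√a, √(1-a))=1.236713152; dist=6371·c=7879.099 ≈ 7879.1 km; running total=7879.1 km
Leg 1 bearing: y=sinΔλ·cosφ2=0.81274947, x=cosφ1·sinφ2-sinφ1·cosφ2·cosΔλ=-0.48157845; θ=atan2(y, x)=120.6480° ≈ 120.6°
Leg 2: φ1=-0.5869822, φ2=0.9587425, Δφ=1.5457247, Δλ=-0.6197507 rad; a=sin²(Δφ/2)+cosφ1·cosφ2·sin²(Δλ/2)=0.5319491815; c=2·atan2(√a, √(1-a))=1.634738253; dist=6371·c=10414.917 ≈ 10414.9 km; running total=18294.0 km
Leg 2 bearing: y=sinΔλ·cosφ2=-0.33371697, x=cosφ1·sinφ2-sinφ1·cosφ2·cosΔλ=0.94050518; θ=atan2(y, x)=-19.5361° <0 so +360° → 340.4639° ≈ 340.5°
Leg 3: φ1=0.9587425, φ2=0.7573263, Δφ=-0.2014162, Δλ=3.0874351 rad; a=sin²(Δφ/2)+cosφ1·cosφ2·sin²(Δλ/2)=0.4273129078; c=2·atan2(√a, √(1-a))=1.424905163; dist=6371·c=9078.071 ≈ 9078.1 km; running total=27372.1 km
Leg 3 bearing: y=sinΔλ·cosφ2=0.03933574, x=cosφ1·sinφ2-sinφ1·cosφ2·cosΔλ=0.98859448; θ=atan2(y, x)=2.2786° ≈ 2.3°
Leg 4: φ1=0.7573263, φ2=-0.9129800, Δφ=-1.6703063, Δλ=-3.3420664 rad; a=sin²(Δφ/2)+cosφ1·cosφ2·sin²(Δλ/2)=0.9895062350; c=2·atan2(√a, √(1-a))=2.936354468; dist=6371·c=18707.514 ≈ 18707.5 km; running total=46079.6 km
Leg 4 bearing: y=sinΔλ·cosφ2=0.12174837, x=cosφ1·sinφ2-sinφ1·cosφ2·cosΔλ=-0.16343781; θ=atan2(y, x)=143.3168° ≈ 143.3°

Leg 1: dist=7879.1 km, bearing=120.6°
Leg 2: dist=10414.9 km, bearing=340.5°
Leg 3: dist=9078.1 km, bearing=2.3°
Leg 4: dist=18707.5 km, bearing=143.3°
Total: 46079.6 km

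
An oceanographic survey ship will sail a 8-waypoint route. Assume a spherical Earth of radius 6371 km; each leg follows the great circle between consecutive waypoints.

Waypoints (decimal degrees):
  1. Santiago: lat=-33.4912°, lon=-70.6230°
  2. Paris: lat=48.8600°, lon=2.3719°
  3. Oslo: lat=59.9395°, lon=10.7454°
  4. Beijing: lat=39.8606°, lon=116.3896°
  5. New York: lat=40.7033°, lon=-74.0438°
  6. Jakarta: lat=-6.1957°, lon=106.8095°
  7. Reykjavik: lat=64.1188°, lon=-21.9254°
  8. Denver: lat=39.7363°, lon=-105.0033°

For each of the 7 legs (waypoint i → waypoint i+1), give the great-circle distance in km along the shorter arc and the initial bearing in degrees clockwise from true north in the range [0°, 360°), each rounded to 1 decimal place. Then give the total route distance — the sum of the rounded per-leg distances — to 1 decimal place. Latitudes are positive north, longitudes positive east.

Leg 1: dist=11651.0 km, bearing=40.6°
Leg 2: dist=1343.5 km, bearing=20.4°
Leg 3: dist=7026.4 km, bearing=55.9°
Leg 4: dist=10994.7 km, bearing=8.0°
Leg 5: dist=16177.1 km, bearing=358.5°
Leg 6: dist=12412.8 km, bearing=338.5°
Leg 7: dist=5782.7 km, bearing=284.4°
Total: 65388.2 km

Leg 1: φ1=-0.5845317, φ2=0.8527679, Δφ=1.4372996, Δλ=1.2740013 rad; a=sin²(Δφ/2)+cosφ1·cosφ2·sin²(Δλ/2)=0.6275536456; c=2·atan2(√a, √(1-a))=1.828754991; dist=6371·c=11650.998 ≈ 11651.0 km; running total=11651.0 km
Leg 1 bearing: y=sinΔλ·cosφ2=0.62913690, x=cosφ1·sinφ2-sinφ1·cosφ2·cosΔλ=0.73423909; θ=atan2(y, x)=40.5918° ≈ 40.6°
Leg 2: φ1=0.8527679, φ2=1.0461416, Δφ=0.1933738, Δλ=0.1461451 rad; a=sin²(Δφ/2)+cosφ1·cosφ2·sin²(Δλ/2)=0.0110758045; c=2·atan2(√a, √(1-a))=0.210873791; dist=6371·c=1343.477 ≈ 1343.5 km; running total=12994.5 km
Leg 2 bearing: y=sinΔλ·cosφ2=0.07294586, x=cosφ1·sinφ2-sinφ1·cosφ2·cosΔλ=0.19619232; θ=atan2(y, x)=20.3955° ≈ 20.4°
Leg 3: φ1=1.0461416, φ2=0.6956987, Δφ=-0.3504429, Δλ=1.8438391 rad; a=sin²(Δφ/2)+cosφ1·cosφ2·sin²(Δλ/2)=0.2744853163; c=2·atan2(√a, √(1-a))=1.102877982; dist=6371·c=7026.436 ≈ 7026.4 km; running total=20020.9 km
Leg 3 bearing: y=sinΔλ·cosφ2=0.73916997, x=cosφ1·sinφ2-sinφ1·cosφ2·cosΔλ=0.50020023; θ=atan2(y, x)=55.9136° ≈ 55.9°
Leg 4: φ1=0.6956987, φ2=0.7104066, Δφ=0.0147079, Δλ=-3.3236898 rad; a=sin²(Δφ/2)+cosφ1·cosφ2·sin²(Δλ/2)=0.5771630575; c=2·atan2(√a, √(1-a))=1.725741688; dist=6371·c=10994.700 ≈ 10994.7 km; running total=31015.6 km
Leg 4 bearing: y=sinΔλ·cosφ2=0.13728562, x=cosφ1·sinφ2-sinφ1·cosφ2·cosΔλ=0.97843554; θ=atan2(y, x)=7.9871° ≈ 8.0°
Leg 5: φ1=0.7104066, φ2=-0.1081354, Δφ=-0.8185420, Δλ=3.1564855 rad; a=sin²(Δφ/2)+cosφ1·cosφ2·sin²(Δλ/2)=0.9119837354; c=2·atan2(√a, √(1-a))=2.539173900; dist=6371·c=16177.077 ≈ 16177.1 km; running total=47192.7 km
Leg 5 bearing: y=sinΔλ·cosφ2=-0.01480536, x=cosφ1·sinφ2-sinφ1·cosφ2·cosΔλ=0.56644365; θ=atan2(y, x)=-1.4972° <0 so +360° → 358.5028° ≈ 358.5°
Leg 6: φ1=-0.1081354, φ2=1.1190842, Δφ=1.2272195, Δλ=-2.2468479 rad; a=sin²(Δφ/2)+cosφ1·cosφ2·sin²(Δλ/2)=0.6843173366; c=2·atan2(√a, √(1-a))=1.948336153; dist=6371·c=12412.8496 ≈ 12412.8 km; running total=59605.5 km
Leg 6 bearing: y=sinΔλ·cosφ2=-0.34049672, x=cosφ1·sinφ2-sinφ1·cosφ2·cosΔλ=0.86496847; θ=atan2(y, x)=-21.4872° <0 so +360° → 338.5128° ≈ 338.5°
Leg 7: φ1=1.1190842, φ2=0.6935293, Δφ=-0.4255549, Δλ=-1.4499829 rad; a=sin²(Δφ/2)+cosφ1·cosφ2·sin²(Δλ/2)=0.1922032264; c=2·atan2(√a, √(1-a))=0.907657410; dist=6371·c=5782.685 ≈ 5782.7 km; running total=65388.2 km
Leg 7 bearing: y=sinΔλ·cosφ2=-0.76338945, x=cosφ1·sinφ2-sinφ1·cosφ2·cosΔλ=0.19565565; θ=atan2(y, x)=-75.6246° <0 so +360° → 284.3754° ≈ 284.4°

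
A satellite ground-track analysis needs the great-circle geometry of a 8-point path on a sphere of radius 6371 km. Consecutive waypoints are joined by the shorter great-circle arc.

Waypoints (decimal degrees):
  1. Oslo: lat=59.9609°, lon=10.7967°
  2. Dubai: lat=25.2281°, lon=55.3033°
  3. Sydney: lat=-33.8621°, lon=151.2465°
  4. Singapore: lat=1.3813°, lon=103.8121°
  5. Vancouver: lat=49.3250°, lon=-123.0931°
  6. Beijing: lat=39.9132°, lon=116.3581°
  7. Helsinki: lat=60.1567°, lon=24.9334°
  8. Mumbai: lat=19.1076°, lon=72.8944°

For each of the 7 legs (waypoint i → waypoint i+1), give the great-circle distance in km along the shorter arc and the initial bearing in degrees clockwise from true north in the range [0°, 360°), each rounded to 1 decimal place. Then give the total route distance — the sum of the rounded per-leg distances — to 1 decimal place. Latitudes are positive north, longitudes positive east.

Leg 1: φ1=1.0465151, φ2=0.4403134, Δφ=-0.6062017, Δλ=0.7767867 rad; a=sin²(Δφ/2)+cosφ1·cosφ2·sin²(Δλ/2)=0.1540356232; c=2·atan2(√a, √(1-a))=0.806639152; dist=6371·c=5139.098 ≈ 5139.1 km; running total=5139.1 km
Leg 1 bearing: y=sinΔλ·cosφ2=0.63412954, x=cosφ1·sinφ2-sinφ1·cosφ2·cosΔλ=-0.34512943; θ=atan2(y, x)=118.5576° ≈ 118.6°
Leg 2: φ1=0.4403134, φ2=-0.5910051, Δφ=-1.0313185, Δλ=1.6745247 rad; a=sin²(Δφ/2)+cosφ1·cosφ2·sin²(Δλ/2)=0.6576342742; c=2·atan2(√a, √(1-a))=1.891535947; dist=6371·c=12050.976 ≈ 12051.0 km; running total=17190.1 km
Leg 2 bearing: y=sinΔλ·cosφ2=0.82591777, x=cosφ1·sinφ2-sinφ1·cosφ2·cosΔλ=-0.46740302; θ=atan2(y, x)=119.5064° ≈ 119.5°
Leg 3: φ1=-0.5910051, φ2=0.0241082, Δφ=0.6151134, Δλ=-0.8278865 rad; a=sin²(Δφ/2)+cosφ1·cosφ2·sin²(Δλ/2)=0.2259485231; c=2·atan2(√a, √(1-a))=0.990701858; dist=6371·c=6311.762 ≈ 6311.8 km; running total=23501.9 km
Leg 3 bearing: y=sinΔλ·cosφ2=-0.73628933, x=cosφ1·sinφ2-sinφ1·cosφ2·cosΔλ=0.39681379; θ=atan2(y, x)=-61.6781° <0 so +360° → 298.3219° ≈ 298.3°
Leg 4: φ1=0.0241082, φ2=0.8608837, Δφ=0.8367754, Δλ=-3.9602428 rad; a=sin²(Δφ/2)+cosφ1·cosφ2·sin²(Δλ/2)=0.7134403564; c=2·atan2(√a, √(1-a))=2.011836920; dist=6371·c=12817.413 ≈ 12817.4 km; running total=36319.3 km
Leg 4 bearing: y=sinΔλ·cosφ2=0.47593649, x=cosφ1·sinφ2-sinφ1·cosφ2·cosΔλ=0.76893258; θ=atan2(y, x)=31.7557° ≈ 31.8°
Leg 5: φ1=0.8608837, φ2=0.6966168, Δφ=-0.1642669, Δλ=4.1792118 rad; a=sin²(Δφ/2)+cosφ1·cosφ2·sin²(Δλ/2)=0.3837361778; c=2·atan2(√a, √(1-a))=1.336120568; dist=6371·c=8512.424 ≈ 8512.4 km; running total=44831.7 km
Leg 5 bearing: y=sinΔλ·cosφ2=-0.66055271, x=cosφ1·sinφ2-sinφ1·cosφ2·cosΔλ=0.71386344; θ=atan2(y, x)=-42.7787° <0 so +360° → 317.2213° ≈ 317.2°
Leg 6: φ1=0.6966168, φ2=1.0499325, Δφ=0.3533157, Δλ=-1.5956620 rad; a=sin²(Δφ/2)+cosφ1·cosφ2·sin²(Δλ/2)=0.2264749898; c=2·atan2(√a, √(1-a))=0.991960211; dist=6371·c=6319.779 ≈ 6319.8 km; running total=51151.5 km
Leg 6 bearing: y=sinΔλ·cosφ2=-0.49747578, x=cosφ1·sinφ2-sinφ1·cosφ2·cosΔλ=0.67324151; θ=atan2(y, x)=-36.4617° <0 so +360° → 323.5383° ≈ 323.5°
Leg 7: φ1=1.0499325, φ2=0.3334905, Δφ=-0.7164419, Δλ=0.8370774 rad; a=sin²(Δφ/2)+cosφ1·cosφ2·sin²(Δλ/2)=0.2005971033; c=2·atan2(√a, √(1-a))=0.928787142; dist=6371·c=5917.303 ≈ 5917.3 km; running total=57068.8 km
Leg 7 bearing: y=sinΔλ·cosφ2=0.70177110, x=cosφ1·sinφ2-sinφ1·cosφ2·cosΔλ=-0.38593904; θ=atan2(y, x)=118.8086° ≈ 118.8°

Leg 1: dist=5139.1 km, bearing=118.6°
Leg 2: dist=12051.0 km, bearing=119.5°
Leg 3: dist=6311.8 km, bearing=298.3°
Leg 4: dist=12817.4 km, bearing=31.8°
Leg 5: dist=8512.4 km, bearing=317.2°
Leg 6: dist=6319.8 km, bearing=323.5°
Leg 7: dist=5917.3 km, bearing=118.8°
Total: 57068.8 km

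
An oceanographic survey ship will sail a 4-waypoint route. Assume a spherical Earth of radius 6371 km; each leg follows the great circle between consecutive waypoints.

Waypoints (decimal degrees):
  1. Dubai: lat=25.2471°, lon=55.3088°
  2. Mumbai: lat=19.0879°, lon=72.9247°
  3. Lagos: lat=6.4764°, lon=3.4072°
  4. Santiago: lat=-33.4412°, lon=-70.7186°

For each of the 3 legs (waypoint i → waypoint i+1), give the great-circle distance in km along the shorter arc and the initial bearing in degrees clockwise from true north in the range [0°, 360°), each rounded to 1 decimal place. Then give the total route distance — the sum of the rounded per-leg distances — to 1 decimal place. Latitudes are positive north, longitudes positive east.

Leg 1: dist=1936.8 km, bearing=107.2°
Leg 2: dist=7624.0 km, bearing=269.6°
Leg 3: dist=8953.9 km, bearing=234.5°
Total: 18514.7 km

Leg 1: φ1=0.4406450, φ2=0.3331467, Δφ=-0.1074983, Δλ=0.3074555 rad; a=sin²(Δφ/2)+cosφ1·cosφ2·sin²(Δλ/2)=0.0229271309; c=2·atan2(√a, √(1-a))=0.304003443; dist=6371·c=1936.806 ≈ 1936.8 km; running total=1936.8 km
Leg 1 bearing: y=sinΔλ·cosφ2=0.28599495, x=cosφ1·sinφ2-sinφ1·cosφ2·cosΔλ=-0.08839004; θ=atan2(y, x)=107.1744° ≈ 107.2°
Leg 2: φ1=0.3331467, φ2=0.1130345, Δφ=-0.2201122, Δλ=-1.2133093 rad; a=sin²(Δφ/2)+cosφ1·cosφ2·sin²(Δλ/2)=0.3172713438; c=2·atan2(√a, √(1-a))=1.196672275; dist=6371·c=7623.999 ≈ 7624.0 km; running total=9560.8 km
Leg 2 bearing: y=sinΔλ·cosφ2=-0.93080096, x=cosφ1·sinφ2-sinφ1·cosφ2·cosΔλ=-0.00710810; θ=atan2(y, x)=-90.4375° <0 so +360° → 269.5625° ≈ 269.6°
Leg 3: φ1=0.1130345, φ2=-0.5836590, Δφ=-0.6966935, Δλ=-1.2937393 rad; a=sin²(Δφ/2)+cosφ1·cosφ2·sin²(Δλ/2)=0.4176853955; c=2·atan2(√a, √(1-a))=1.405414248; dist=6371·c=8953.894 ≈ 8953.9 km; running total=18514.7 km
Leg 3 bearing: y=sinΔλ·cosφ2=-0.80262964, x=cosφ1·sinφ2-sinφ1·cosφ2·cosΔλ=-0.57330872; θ=atan2(y, x)=-125.5378° <0 so +360° → 234.4622° ≈ 234.5°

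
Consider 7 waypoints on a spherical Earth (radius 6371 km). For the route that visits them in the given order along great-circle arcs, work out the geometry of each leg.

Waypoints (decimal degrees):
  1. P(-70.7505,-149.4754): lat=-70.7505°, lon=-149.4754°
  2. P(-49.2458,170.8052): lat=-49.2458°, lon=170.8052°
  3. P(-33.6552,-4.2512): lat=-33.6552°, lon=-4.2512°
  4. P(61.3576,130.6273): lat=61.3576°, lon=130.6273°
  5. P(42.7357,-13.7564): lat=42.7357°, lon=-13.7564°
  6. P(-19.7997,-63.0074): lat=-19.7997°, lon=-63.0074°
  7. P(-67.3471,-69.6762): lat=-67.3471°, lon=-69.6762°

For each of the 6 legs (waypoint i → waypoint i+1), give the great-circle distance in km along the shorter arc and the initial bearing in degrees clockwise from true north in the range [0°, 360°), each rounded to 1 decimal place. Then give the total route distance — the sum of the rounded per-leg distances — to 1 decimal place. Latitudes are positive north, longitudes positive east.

Leg 1: dist=3143.7 km, bearing=298.3°
Leg 2: dist=10783.9 km, bearing=184.1°
Leg 3: dist=15585.8 km, bearing=32.0°
Leg 4: dist=8003.7 km, bearing=333.3°
Leg 5: dist=8586.4 km, bearing=227.0°
Leg 6: dist=5308.2 km, bearing=183.5°
Total: 51411.7 km

Leg 1: φ1=-1.2348292, φ2=-0.8595014, Δφ=0.3753278, Δλ=5.5899510 rad; a=sin²(Δφ/2)+cosφ1·cosφ2·sin²(Δλ/2)=0.0596446403; c=2·atan2(√a, √(1-a))=0.493435712; dist=6371·c=3143.679 ≈ 3143.7 km; running total=3143.7 km
Leg 1 bearing: y=sinΔλ·cosφ2=-0.41716744, x=cosφ1·sinφ2-sinφ1·cosφ2·cosΔλ=0.22432110; θ=atan2(y, x)=-61.7320° <0 so +360° → 298.2680° ≈ 298.3°
Leg 2: φ1=-0.8595014, φ2=-0.5873941, Δφ=0.2721073, Δλ=-3.0553106 rad; a=sin²(Δφ/2)+cosφ1·cosφ2·sin²(Δλ/2)=0.5607813655; c=2·atan2(√a, √(1-a))=1.692660465; dist=6371·c=10783.940 ≈ 10783.9 km; running total=13927.6 km
Leg 2 bearing: y=sinΔλ·cosφ2=-0.07173108, x=cosφ1·sinφ2-sinφ1·cosφ2·cosΔλ=-0.98998846; θ=atan2(y, x)=-175.8558° <0 so +360° → 184.1442° ≈ 184.1°
Leg 3: φ1=-0.5873941, φ2=1.0708921, Δφ=1.6582862, Δλ=2.3540739 rad; a=sin²(Δφ/2)+cosφ1·cosφ2·sin²(Δλ/2)=0.8839557225; c=2·atan2(√a, √(1-a))=2.446370541; dist=6371·c=15585.827 ≈ 15585.8 km; running total=29513.4 km
Leg 3 bearing: y=sinΔλ·cosφ2=0.33966359, x=cosφ1·sinφ2-sinφ1·cosφ2·cosΔλ=0.54308439; θ=atan2(y, x)=32.0233° ≈ 32.0°
Leg 4: φ1=1.0708921, φ2=0.7458787, Δφ=-0.3250135, Δλ=-2.5199710 rad; a=sin²(Δφ/2)+cosφ1·cosφ2·sin²(Δλ/2)=0.3453190100; c=2·atan2(√a, √(1-a))=1.256274301; dist=6371·c=8003.724 ≈ 8003.7 km; running total=37517.1 km
Leg 4 bearing: y=sinΔλ·cosφ2=-0.42773449, x=cosφ1·sinφ2-sinφ1·cosφ2·cosΔλ=0.84931641; θ=atan2(y, x)=-26.7308° <0 so +360° → 333.2692° ≈ 333.3°
Leg 5: φ1=0.7458787, φ2=-0.3455700, Δφ=-1.0914486, Δλ=-0.8595921 rad; a=sin²(Δφ/2)+cosφ1·cosφ2·sin²(Δλ/2)=0.3893880891; c=2·atan2(√a, √(1-a))=1.347727120; dist=6371·c=8586.369 ≈ 8586.4 km; running total=46103.5 km
Leg 5 bearing: y=sinΔλ·cosφ2=-0.71279039, x=cosφ1·sinφ2-sinφ1·cosφ2·cosΔλ=-0.66557485; θ=atan2(y, x)=-133.0381° <0 so +360° → 226.9619° ≈ 227.0°
Leg 6: φ1=-0.3455700, φ2=-1.1754286, Δφ=-0.8298587, Δλ=-0.1163925 rad; a=sin²(Δφ/2)+cosφ1·cosφ2·sin²(Δλ/2)=0.1637359019; c=2·atan2(√a, √(1-a))=0.833176668; dist=6371·c=5308.169 ≈ 5308.2 km; running total=51411.7 km
Leg 6 bearing: y=sinΔλ·cosφ2=-0.04472714, x=cosφ1·sinφ2-sinφ1·cosφ2·cosΔλ=-0.73871869; θ=atan2(y, x)=-176.5351° <0 so +360° → 183.4649° ≈ 183.5°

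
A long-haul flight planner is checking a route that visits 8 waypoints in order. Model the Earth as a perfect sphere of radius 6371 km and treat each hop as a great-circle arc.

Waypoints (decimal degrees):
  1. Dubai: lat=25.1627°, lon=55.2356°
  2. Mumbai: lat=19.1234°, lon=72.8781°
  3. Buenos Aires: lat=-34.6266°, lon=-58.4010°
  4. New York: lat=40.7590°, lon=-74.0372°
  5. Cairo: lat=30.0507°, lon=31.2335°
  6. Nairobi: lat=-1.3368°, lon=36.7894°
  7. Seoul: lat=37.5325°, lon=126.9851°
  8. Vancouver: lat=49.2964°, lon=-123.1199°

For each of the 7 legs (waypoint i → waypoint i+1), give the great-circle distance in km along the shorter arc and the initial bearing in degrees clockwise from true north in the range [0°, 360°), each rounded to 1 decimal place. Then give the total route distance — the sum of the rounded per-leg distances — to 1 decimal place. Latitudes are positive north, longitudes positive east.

Leg 1: φ1=0.4391720, φ2=0.3337663, Δφ=-0.1054057, Δλ=0.3079197 rad; a=sin²(Δφ/2)+cosφ1·cosφ2·sin²(Δλ/2)=0.0228856725; c=2·atan2(√a, √(1-a))=0.303726324; dist=6371·c=1935.040 ≈ 1935.0 km; running total=1935.0 km
Leg 1 bearing: y=sinΔλ·cosφ2=0.28635161, x=cosφ1·sinφ2-sinφ1·cosφ2·cosΔλ=-0.08631586; θ=atan2(y, x)=106.7745° ≈ 106.8°
Leg 2: φ1=0.3337663, φ2=-0.6043482, Δφ=-0.9381145, Δλ=-2.2912525 rad; a=sin²(Δφ/2)+cosφ1·cosφ2·sin²(Δλ/2)=0.8495332261; c=2·atan2(√a, √(1-a))=2.344887431; dist=6371·c=14939.278 ≈ 14939.3 km; running total=16874.3 km
Leg 2 bearing: y=sinΔλ·cosφ2=-0.61839278, x=cosφ1·sinφ2-sinφ1·cosφ2·cosΔλ=-0.35902154; θ=atan2(y, x)=-120.1383° <0 so +360° → 239.8617° ≈ 239.9°
Leg 3: φ1=-0.6043482, φ2=0.7113787, Δφ=1.3157269, Δλ=-0.2729032 rad; a=sin²(Δφ/2)+cosφ1·cosφ2·sin²(Δλ/2)=0.3853770260; c=2·atan2(√a, √(1-a))=1.339493398; dist=6371·c=8533.912 ≈ 8533.9 km; running total=25408.2 km
Leg 3 bearing: y=sinΔλ·cosφ2=-0.20415757, x=cosφ1·sinφ2-sinφ1·cosφ2·cosΔλ=0.95171739; θ=atan2(y, x)=-12.1073° <0 so +360° → 347.8927° ≈ 347.9°
Leg 4: φ1=0.7113787, φ2=0.5244837, Δφ=-0.1868951, Δλ=1.8373203 rad; a=sin²(Δφ/2)+cosφ1·cosφ2·sin²(Δλ/2)=0.4228722035; c=2·atan2(√a, √(1-a))=1.415922343; dist=6371·c=9020.841 ≈ 9020.8 km; running total=34429.0 km
Leg 4 bearing: y=sinΔλ·cosφ2=0.83502083, x=cosφ1·sinφ2-sinφ1·cosφ2·cosΔλ=0.52815284; θ=atan2(y, x)=57.6865° ≈ 57.7°
Leg 5: φ1=0.5244837, φ2=-0.0233316, Δφ=-0.5478152, Δλ=0.0969687 rad; a=sin²(Δφ/2)+cosφ1·cosφ2·sin²(Δλ/2)=0.0752003859; c=2·atan2(√a, √(1-a))=0.555571358; dist=6371·c=3539.545 ≈ 3539.5 km; running total=37968.5 km
Leg 5 bearing: y=sinΔλ·cosφ2=0.09679050, x=cosφ1·sinφ2-sinφ1·cosφ2·cosΔλ=-0.51847155; θ=atan2(y, x)=169.4255° ≈ 169.4°
Leg 6: φ1=-0.0233316, φ2=0.6550657, Δφ=0.6783973, Δλ=1.5742119 rad; a=sin²(Δφ/2)+cosφ1·cosφ2·sin²(Δλ/2)=0.5084602126; c=2·atan2(√a, √(1-a))=1.587717559; dist=6371·c=10115.349 ≈ 10115.3 km; running total=48083.8 km
Leg 6 bearing: y=sinΔλ·cosφ2=0.79300328, x=cosφ1·sinφ2-sinφ1·cosφ2·cosΔλ=0.60898235; θ=atan2(y, x)=52.4777° ≈ 52.5°
Leg 7: φ1=0.6550657, φ2=0.8603845, Δφ=0.2053188, Δλ=-4.3651557 rad; a=sin²(Δφ/2)+cosφ1·cosφ2·sin²(Δλ/2)=0.3570740700; c=2·atan2(√a, √(1-a))=1.280901064; dist=6371·c=8160.621 ≈ 8160.6 km; running total=56244.4 km
Leg 7 bearing: y=sinΔλ·cosφ2=0.61322454, x=cosφ1·sinφ2-sinφ1·cosφ2·cosΔλ=0.73637244; θ=atan2(y, x)=39.7863° ≈ 39.8°

Leg 1: dist=1935.0 km, bearing=106.8°
Leg 2: dist=14939.3 km, bearing=239.9°
Leg 3: dist=8533.9 km, bearing=347.9°
Leg 4: dist=9020.8 km, bearing=57.7°
Leg 5: dist=3539.5 km, bearing=169.4°
Leg 6: dist=10115.3 km, bearing=52.5°
Leg 7: dist=8160.6 km, bearing=39.8°
Total: 56244.4 km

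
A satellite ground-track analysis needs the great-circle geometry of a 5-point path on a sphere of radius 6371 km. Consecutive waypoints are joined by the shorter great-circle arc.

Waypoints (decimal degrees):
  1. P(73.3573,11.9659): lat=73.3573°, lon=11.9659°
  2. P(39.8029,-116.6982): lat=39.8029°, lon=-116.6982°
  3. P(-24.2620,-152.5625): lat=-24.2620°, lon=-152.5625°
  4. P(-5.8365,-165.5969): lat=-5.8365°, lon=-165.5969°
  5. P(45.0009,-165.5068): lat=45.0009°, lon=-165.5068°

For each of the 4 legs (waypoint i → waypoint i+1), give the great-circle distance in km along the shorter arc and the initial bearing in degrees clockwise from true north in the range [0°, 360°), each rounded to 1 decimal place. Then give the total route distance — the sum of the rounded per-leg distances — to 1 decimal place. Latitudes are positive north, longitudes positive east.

Leg 1: dist=6847.8 km, bearing=317.0°
Leg 2: dist=8035.9 km, bearing=214.1°
Leg 3: dist=2477.0 km, bearing=323.7°
Leg 4: dist=5652.9 km, bearing=0.1°
Total: 23013.6 km

Leg 1: φ1=1.2803264, φ2=0.6946917, Δφ=-0.5856348, Δλ=-2.2456122 rad; a=sin²(Δφ/2)+cosφ1·cosφ2·sin²(Δλ/2)=0.2620657697; c=2·atan2(√a, √(1-a))=1.074845129; dist=6371·c=6847.838 ≈ 6847.8 km; running total=6847.8 km
Leg 1 bearing: y=sinΔλ·cosφ2=-0.59986739, x=cosφ1·sinφ2-sinφ1·cosφ2·cosΔλ=0.64320162; θ=atan2(y, x)=-43.0034° <0 so +360° → 316.9966° ≈ 317.0°
Leg 2: φ1=0.6946917, φ2=-0.4234518, Δφ=-1.1181434, Δλ=-0.6259501 rad; a=sin²(Δφ/2)+cosφ1·cosφ2·sin²(Δλ/2)=0.3477187632; c=2·atan2(√a, √(1-a))=1.261317280; dist=6371·c=8035.852 ≈ 8035.9 km; running total=14883.7 km
Leg 2 bearing: y=sinΔλ·cosφ2=-0.53412136, x=cosφ1·sinφ2-sinφ1·cosφ2·cosΔλ=-0.78864192; θ=atan2(y, x)=-145.8915° <0 so +360° → 214.1085° ≈ 214.1°
Leg 3: φ1=-0.4234518, φ2=-0.1018661, Δφ=0.3215856, Δλ=-0.2274932 rad; a=sin²(Δφ/2)+cosφ1·cosφ2·sin²(Δλ/2)=0.0373161427; c=2·atan2(√a, √(1-a))=0.388791836; dist=6371·c=2476.993 ≈ 2477.0 km; running total=17360.7 km
Leg 3 bearing: y=sinΔλ·cosφ2=-0.22436687, x=cosφ1·sinφ2-sinφ1·cosφ2·cosΔλ=0.30553903; θ=atan2(y, x)=-36.2910° <0 so +360° → 323.7090° ≈ 323.7°
Leg 4: φ1=-0.1018661, φ2=0.7854139, Δφ=0.8872800, Δλ=0.0015725 rad; a=sin²(Δφ/2)+cosφ1·cosφ2·sin²(Δλ/2)=0.1842387746; c=2·atan2(√a, √(1-a))=0.887281135; dist=6371·c=5652.868 ≈ 5652.9 km; running total=23013.6 km
Leg 4 bearing: y=sinΔλ·cosφ2=0.00111194, x=cosφ1·sinφ2-sinφ1·cosφ2·cosΔλ=0.77535679; θ=atan2(y, x)=0.0822° ≈ 0.1°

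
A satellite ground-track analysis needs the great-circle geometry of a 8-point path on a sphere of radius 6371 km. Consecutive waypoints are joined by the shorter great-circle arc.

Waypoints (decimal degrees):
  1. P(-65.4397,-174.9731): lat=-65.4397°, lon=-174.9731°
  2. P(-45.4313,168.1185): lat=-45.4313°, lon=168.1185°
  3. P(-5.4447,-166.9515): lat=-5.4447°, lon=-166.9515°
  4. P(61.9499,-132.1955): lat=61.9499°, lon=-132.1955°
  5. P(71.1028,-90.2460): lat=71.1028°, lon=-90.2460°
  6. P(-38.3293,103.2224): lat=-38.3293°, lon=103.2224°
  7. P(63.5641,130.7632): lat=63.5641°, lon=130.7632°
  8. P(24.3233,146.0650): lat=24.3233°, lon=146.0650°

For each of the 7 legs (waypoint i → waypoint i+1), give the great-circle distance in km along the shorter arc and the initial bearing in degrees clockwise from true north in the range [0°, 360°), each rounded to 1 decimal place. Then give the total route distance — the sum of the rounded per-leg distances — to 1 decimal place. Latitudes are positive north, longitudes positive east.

Leg 1: φ1=-1.1421382, φ2=-0.7929258, Δφ=0.3492125, Δλ=5.9880781 rad; a=sin²(Δφ/2)+cosφ1·cosφ2·sin²(Δλ/2)=0.0364834776; c=2·atan2(√a, √(1-a))=0.384374817; dist=6371·c=2448.852 ≈ 2448.9 km; running total=2448.9 km
Leg 1 bearing: y=sinΔλ·cosφ2=-0.20410277, x=cosφ1·sinφ2-sinφ1·cosφ2·cosΔλ=0.31456604; θ=atan2(y, x)=-32.9771° <0 so +360° → 327.0229° ≈ 327.0°
Leg 2: φ1=-0.7929258, φ2=-0.0950279, Δφ=0.6978978, Δλ=-5.8480747 rad; a=sin²(Δφ/2)+cosφ1·cosφ2·sin²(Δλ/2)=0.1494490939; c=2·atan2(√a, √(1-a))=0.793854816; dist=6371·c=5057.649 ≈ 5057.6 km; running total=7506.5 km
Leg 2 bearing: y=sinΔλ·cosφ2=0.41960893, x=cosφ1·sinφ2-sinφ1·cosφ2·cosΔλ=0.57652805; θ=atan2(y, x)=36.0479° ≈ 36.0°
Leg 3: φ1=-0.0950279, φ2=1.0812297, Δφ=1.1762577, Δλ=0.6066066 rad; a=sin²(Δφ/2)+cosφ1·cosφ2·sin²(Δλ/2)=0.3495682861; c=2·atan2(√a, √(1-a))=1.265198426; dist=6371·c=8060.579 ≈ 8060.6 km; running total=15567.1 km
Leg 3 bearing: y=sinΔλ·cosφ2=0.26807770, x=cosφ1·sinφ2-sinφ1·cosφ2·cosΔλ=0.91521339; θ=atan2(y, x)=16.3260° ≈ 16.3°
Leg 4: φ1=1.0812297, φ2=1.2409780, Δφ=0.1597482, Δλ=0.7321569 rad; a=sin²(Δφ/2)+cosφ1·cosφ2·sin²(Δλ/2)=0.0258807341; c=2·atan2(√a, √(1-a))=0.323154074; dist=6371·c=2058.815 ≈ 2058.8 km; running total=17625.9 km
Leg 4 bearing: y=sinΔλ·cosφ2=0.21649990, x=cosφ1·sinφ2-sinφ1·cosφ2·cosΔλ=0.23231763; θ=atan2(y, x)=42.9816° ≈ 43.0°
Leg 5: φ1=1.2409780, φ2=-0.6689725, Δφ=-1.9099505, Δλ=3.3766606 rad; a=sin²(Δφ/2)+cosφ1·cosφ2·sin²(Δλ/2)=0.9169149657; c=2·atan2(√a, √(1-a))=2.556806099; dist=6371·c=16289.412 ≈ 16289.4 km; running total=33915.3 km
Leg 5 bearing: y=sinΔλ·cosφ2=-0.18270767, x=cosφ1·sinφ2-sinφ1·cosφ2·cosΔλ=0.52090839; θ=atan2(y, x)=-19.3282° <0 so +360° → 340.6718° ≈ 340.7°
Leg 6: φ1=-0.6689725, φ2=1.1094028, Δφ=1.7783753, Δλ=0.4806776 rad; a=sin²(Δφ/2)+cosφ1·cosφ2·sin²(Δλ/2)=0.6228332677; c=2·atan2(√a, √(1-a))=1.819003567; dist=6371·c=11588.872 ≈ 11588.9 km; running total=45504.2 km
Leg 6 bearing: y=sinΔλ·cosφ2=0.20584993, x=cosφ1·sinφ2-sinφ1·cosφ2·cosΔλ=0.94724535; θ=atan2(y, x)=12.2606° ≈ 12.3°
Leg 7: φ1=1.1094028, φ2=0.4245217, Δφ=-0.6848812, Δλ=0.2670668 rad; a=sin²(Δφ/2)+cosφ1·cosφ2·sin²(Δλ/2)=0.1199437206; c=2·atan2(√a, √(1-a))=0.707310006; dist=6371·c=4506.272 ≈ 4506.3 km; running total=50010.5 km
Leg 7 bearing: y=sinΔλ·cosφ2=0.24047820, x=cosφ1·sinφ2-sinφ1·cosφ2·cosΔλ=-0.60365481; θ=atan2(y, x)=158.2791° ≈ 158.3°

Leg 1: dist=2448.9 km, bearing=327.0°
Leg 2: dist=5057.6 km, bearing=36.0°
Leg 3: dist=8060.6 km, bearing=16.3°
Leg 4: dist=2058.8 km, bearing=43.0°
Leg 5: dist=16289.4 km, bearing=340.7°
Leg 6: dist=11588.9 km, bearing=12.3°
Leg 7: dist=4506.3 km, bearing=158.3°
Total: 50010.5 km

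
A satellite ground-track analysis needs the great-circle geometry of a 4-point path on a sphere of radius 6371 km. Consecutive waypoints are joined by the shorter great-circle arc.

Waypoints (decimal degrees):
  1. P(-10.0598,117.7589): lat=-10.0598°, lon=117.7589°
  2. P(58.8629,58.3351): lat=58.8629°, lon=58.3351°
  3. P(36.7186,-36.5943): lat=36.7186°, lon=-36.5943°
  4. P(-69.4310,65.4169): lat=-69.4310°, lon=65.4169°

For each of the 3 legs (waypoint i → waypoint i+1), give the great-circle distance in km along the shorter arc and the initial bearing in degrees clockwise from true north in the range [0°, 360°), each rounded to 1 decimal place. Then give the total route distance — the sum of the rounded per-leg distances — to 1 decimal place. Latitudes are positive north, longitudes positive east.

Leg 1: dist=9308.6 km, bearing=333.4°
Leg 2: dist=6845.9 km, bearing=294.7°
Leg 3: dist=14254.9 km, bearing=154.1°
Total: 30409.4 km

Leg 1: φ1=-0.1755766, φ2=1.0273514, Δφ=1.2029280, Δλ=-1.0371410 rad; a=sin²(Δφ/2)+cosφ1·cosφ2·sin²(Δλ/2)=0.4452602776; c=2·atan2(√a, √(1-a))=1.461096995; dist=6371·c=9308.649 ≈ 9308.6 km; running total=9308.6 km
Leg 1 bearing: y=sinΔλ·cosφ2=-0.44518839, x=cosφ1·sinφ2-sinφ1·cosφ2·cosΔλ=0.88871905; θ=atan2(y, x)=-26.6078° <0 so +360° → 333.3922° ≈ 333.4°
Leg 2: φ1=1.0273514, φ2=0.6408605, Δφ=-0.3864909, Δλ=-1.6568306 rad; a=sin²(Δφ/2)+cosφ1·cosφ2·sin²(Δλ/2)=0.2619333409; c=2·atan2(√a, √(1-a))=1.074543964; dist=6371·c=6845.920 ≈ 6845.9 km; running total=16154.5 km
Leg 2 bearing: y=sinΔλ·cosφ2=-0.79861681, x=cosφ1·sinφ2-sinφ1·cosφ2·cosΔλ=0.36811445; θ=atan2(y, x)=-65.2531° <0 so +360° → 294.7469° ≈ 294.7°
Leg 3: φ1=0.6408605, φ2=-1.2117996, Δφ=-1.8526600, Δλ=1.7804313 rad; a=sin²(Δφ/2)+cosφ1·cosφ2·sin²(Δλ/2)=0.8091883924; c=2·atan2(√a, √(1-a))=2.237471877; dist=6371·c=14254.933 ≈ 14254.9 km; running total=30409.4 km
Leg 3 bearing: y=sinΔλ·cosφ2=0.34364334, x=cosφ1·sinφ2-sinφ1·cosφ2·cosΔλ=-0.70676687; θ=atan2(y, x)=154.0701° ≈ 154.1°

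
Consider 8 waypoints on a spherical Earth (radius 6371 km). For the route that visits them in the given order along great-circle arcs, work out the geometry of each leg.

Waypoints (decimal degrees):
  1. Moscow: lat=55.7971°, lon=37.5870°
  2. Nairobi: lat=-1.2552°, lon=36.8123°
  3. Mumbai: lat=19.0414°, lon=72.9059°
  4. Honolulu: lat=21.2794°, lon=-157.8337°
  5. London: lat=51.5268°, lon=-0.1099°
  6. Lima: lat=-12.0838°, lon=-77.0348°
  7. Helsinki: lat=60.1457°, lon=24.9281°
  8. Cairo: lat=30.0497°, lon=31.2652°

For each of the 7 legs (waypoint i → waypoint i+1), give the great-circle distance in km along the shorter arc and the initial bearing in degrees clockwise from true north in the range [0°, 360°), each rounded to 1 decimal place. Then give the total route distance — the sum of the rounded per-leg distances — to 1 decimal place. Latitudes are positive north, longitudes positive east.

Leg 1: dist=6344.3 km, bearing=180.9°
Leg 2: dist=4541.5 km, bearing=58.4°
Leg 3: dist=12903.3 km, bearing=53.4°
Leg 4: dist=11632.8 km, bearing=14.1°
Leg 5: dist=10174.9 km, bearing=252.3°
Leg 6: dist=11831.9 km, bearing=30.5°
Leg 7: dist=3379.8 km, bearing=169.1°
Total: 60808.5 km

Leg 1: φ1=0.9738431, φ2=-0.0219074, Δφ=-0.9957505, Δλ=-0.0135211 rad; a=sin²(Δφ/2)+cosφ1·cosφ2·sin²(Δλ/2)=0.2280890534; c=2·atan2(√a, √(1-a))=0.995811696; dist=6371·c=6344.316 ≈ 6344.3 km; running total=6344.3 km
Leg 1 bearing: y=sinΔλ·cosφ2=-0.01351741, x=cosφ1·sinφ2-sinφ1·cosφ2·cosΔλ=-0.83909179; θ=atan2(y, x)=-179.0771° <0 so +360° → 180.9229° ≈ 180.9°
Leg 2: φ1=-0.0219074, φ2=0.3323351, Δφ=0.3542425, Δλ=0.6299522 rad; a=sin²(Δφ/2)+cosφ1·cosφ2·sin²(Δλ/2)=0.1217443240; c=2·atan2(√a, √(1-a))=0.712834282; dist=6371·c=4541.467 ≈ 4541.5 km; running total=10885.8 km
Leg 2 bearing: y=sinΔλ·cosφ2=0.55687203, x=cosφ1·sinφ2-sinφ1·cosφ2·cosΔλ=0.34290540; θ=atan2(y, x)=58.3765° ≈ 58.4°
Leg 3: φ1=0.3323351, φ2=0.3713956, Δφ=0.0390605, Δλ=-4.0271657 rad; a=sin²(Δφ/2)+cosφ1·cosφ2·sin²(Δλ/2)=0.7195155737; c=2·atan2(√a, √(1-a))=2.025316382; dist=6371·c=12903.291 ≈ 12903.3 km; running total=23789.1 km
Leg 3 bearing: y=sinΔλ·cosφ2=0.72148890, x=cosφ1·sinφ2-sinφ1·cosφ2·cosΔλ=0.53544881; θ=atan2(y, x)=53.4193° ≈ 53.4°
Leg 4: φ1=0.3713956, φ2=0.8993123, Δφ=0.5279167, Δλ=2.7527996 rad; a=sin²(Δφ/2)+cosφ1·cosφ2·sin²(Δλ/2)=0.6261688628; c=2·atan2(√a, √(1-a))=1.825891730; dist=6371·c=11632.756 ≈ 11632.8 km; running total=35421.9 km
Leg 4 bearing: y=sinΔλ·cosφ2=0.23583896, x=cosφ1·sinφ2-sinφ1·cosφ2·cosΔλ=0.93845919; θ=atan2(y, x)=14.1066° ≈ 14.1°
Leg 5: φ1=0.8993123, φ2=-0.2109021, Δφ=-1.1102144, Δλ=-1.3425928 rad; a=sin²(Δφ/2)+cosφ1·cosφ2·sin²(Δλ/2)=0.5131324830; c=2·atan2(√a, √(1-a))=1.597064314; dist=6371·c=10174.897 ≈ 10174.9 km; running total=45596.8 km
Leg 5 bearing: y=sinΔλ·cosφ2=-0.95249129, x=cosφ1·sinφ2-sinφ1·cosφ2·cosΔλ=-0.30343121; θ=atan2(y, x)=-107.6701° <0 so +360° → 252.3299° ≈ 252.3°
Leg 6: φ1=-0.2109021, φ2=1.0497405, Δφ=1.2606426, Δλ=1.7795883 rad; a=sin²(Δφ/2)+cosφ1·cosφ2·sin²(Δλ/2)=0.6412286083; c=2·atan2(√a, √(1-a))=1.857150996; dist=6371·c=11831.909 ≈ 11831.9 km; running total=57428.7 km
Leg 6 bearing: y=sinΔλ·cosφ2=0.48698501, x=cosφ1·sinφ2-sinφ1·cosφ2·cosΔλ=0.82647657; θ=atan2(y, x)=30.5079° ≈ 30.5°
Leg 7: φ1=1.0497405, φ2=0.5244662, Δφ=-0.5252743, Δλ=0.1106033 rad; a=sin²(Δφ/2)+cosφ1·cosφ2·sin²(Δλ/2)=0.0687232140; c=2·atan2(√a, √(1-a))=0.530501233; dist=6371·c=3379.823 ≈ 3379.8 km; running total=60808.5 km
Leg 7 bearing: y=sinΔλ·cosφ2=0.09554215, x=cosφ1·sinφ2-sinφ1·cosφ2·cosΔλ=-0.49686319; θ=atan2(y, x)=169.1154° ≈ 169.1°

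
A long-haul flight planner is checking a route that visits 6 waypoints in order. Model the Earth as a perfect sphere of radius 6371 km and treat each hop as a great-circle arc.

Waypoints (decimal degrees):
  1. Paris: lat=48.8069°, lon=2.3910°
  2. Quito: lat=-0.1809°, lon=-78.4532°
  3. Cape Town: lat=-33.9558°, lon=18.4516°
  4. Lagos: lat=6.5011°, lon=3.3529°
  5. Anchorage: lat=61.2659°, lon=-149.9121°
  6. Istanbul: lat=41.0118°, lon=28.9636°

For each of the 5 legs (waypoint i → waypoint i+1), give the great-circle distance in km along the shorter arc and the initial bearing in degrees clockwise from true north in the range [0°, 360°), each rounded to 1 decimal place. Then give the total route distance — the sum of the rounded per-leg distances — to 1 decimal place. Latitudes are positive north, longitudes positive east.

Leg 1: φ1=0.8518411, φ2=-0.0031573, Δφ=-0.8549984, Δλ=-1.4109975 rad; a=sin²(Δφ/2)+cosφ1·cosφ2·sin²(Δλ/2)=0.4487901829; c=2·atan2(√a, √(1-a))=1.468196782; dist=6371·c=9353.882 ≈ 9353.9 km; running total=9353.9 km
Leg 1 bearing: y=sinΔλ·cosφ2=-0.98725439, x=cosφ1·sinφ2-sinφ1·cosφ2·cosΔλ=-0.12181540; θ=atan2(y, x)=-97.0341° <0 so +360° → 262.9659° ≈ 263.0°
Leg 2: φ1=-0.0031573, φ2=-0.5926405, Δφ=-0.5894832, Δλ=1.6913078 rad; a=sin²(Δφ/2)+cosφ1·cosφ2·sin²(Δλ/2)=0.5489773599; c=2·atan2(√a, √(1-a))=1.668908375; dist=6371·c=10632.615 ≈ 10632.6 km; running total=19986.5 km
Leg 2 bearing: y=sinΔλ·cosφ2=0.82345280, x=cosφ1·sinφ2-sinφ1·cosφ2·cosΔλ=-0.55886525; θ=atan2(y, x)=124.1642° ≈ 124.2°
Leg 3: φ1=-0.5926405, φ2=0.1134656, Δφ=0.7061061, Δλ=-0.2635220 rad; a=sin²(Δφ/2)+cosφ1·cosφ2·sin²(Δλ/2)=0.1337780259; c=2·atan2(√a, √(1-a))=0.748891599; dist=6371·c=4771.188 ≈ 4771.2 km; running total=24757.7 km
Leg 3 bearing: y=sinΔλ·cosφ2=-0.25880762, x=cosφ1·sinφ2-sinφ1·cosφ2·cosΔλ=0.62971778; θ=atan2(y, x)=-22.3422° <0 so +360° → 337.6578° ≈ 337.7°
Leg 4: φ1=0.1134656, φ2=1.0692917, Δφ=0.9558261, Δλ=-2.6749789 rad; a=sin²(Δφ/2)+cosφ1·cosφ2·sin²(Δλ/2)=0.6636556051; c=2·atan2(√a, √(1-a))=1.904252963; dist=6371·c=12131.996 ≈ 12132.0 km; running total=36889.7 km
Leg 4 bearing: y=sinΔλ·cosφ2=-0.21627038, x=cosφ1·sinφ2-sinφ1·cosφ2·cosΔλ=0.91983395; θ=atan2(y, x)=-13.2310° <0 so +360° → 346.7690° ≈ 346.8°
Leg 5: φ1=1.0692917, φ2=0.7157909, Δφ=-0.3535007, Δλ=3.1219699 rad; a=sin²(Δφ/2)+cosφ1·cosφ2·sin²(Δλ/2)=0.3936400331; c=2·atan2(√a, √(1-a))=1.356438564; dist=6371·c=8641.870 ≈ 8641.9 km; running total=45531.6 km
Leg 5 bearing: y=sinΔλ·cosφ2=0.01480587, x=cosφ1·sinφ2-sinφ1·cosφ2·cosΔλ=0.97700103; θ=atan2(y, x)=0.8682° ≈ 0.9°

Leg 1: dist=9353.9 km, bearing=263.0°
Leg 2: dist=10632.6 km, bearing=124.2°
Leg 3: dist=4771.2 km, bearing=337.7°
Leg 4: dist=12132.0 km, bearing=346.8°
Leg 5: dist=8641.9 km, bearing=0.9°
Total: 45531.6 km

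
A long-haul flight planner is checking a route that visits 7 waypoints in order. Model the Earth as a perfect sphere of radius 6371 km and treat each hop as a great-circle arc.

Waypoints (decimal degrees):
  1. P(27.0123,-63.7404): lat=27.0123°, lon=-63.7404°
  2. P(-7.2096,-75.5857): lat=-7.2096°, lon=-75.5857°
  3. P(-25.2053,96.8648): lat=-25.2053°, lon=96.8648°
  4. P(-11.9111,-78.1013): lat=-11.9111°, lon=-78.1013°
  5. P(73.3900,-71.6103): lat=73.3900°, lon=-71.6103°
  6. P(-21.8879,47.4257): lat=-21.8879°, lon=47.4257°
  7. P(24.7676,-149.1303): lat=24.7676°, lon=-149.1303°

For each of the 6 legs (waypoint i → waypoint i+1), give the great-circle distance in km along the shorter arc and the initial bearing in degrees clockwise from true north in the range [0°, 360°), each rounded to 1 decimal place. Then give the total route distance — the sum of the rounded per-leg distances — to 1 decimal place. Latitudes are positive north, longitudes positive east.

Leg 1: dist=4013.6 km, bearing=200.2°
Leg 2: dist=16319.3 km, bearing=167.5°
Leg 3: dist=15852.0 km, bearing=188.1°
Leg 4: dist=9496.5 km, bearing=1.9°
Leg 5: dist=13240.7 km, bearing=68.2°
Leg 6: dist=18295.8 km, bearing=76.0°
Total: 77217.9 km

Leg 1: φ1=0.4714536, φ2=-0.1258313, Δφ=-0.5972848, Δλ=-0.2067395 rad; a=sin²(Δφ/2)+cosφ1·cosφ2·sin²(Δλ/2)=0.0959779426; c=2·atan2(√a, √(1-a))=0.629971812; dist=6371·c=4013.550 ≈ 4013.6 km; running total=4013.6 km
Leg 1 bearing: y=sinΔλ·cosφ2=-0.20364699, x=cosφ1·sinφ2-sinφ1·cosφ2·cosΔλ=-0.55280432; θ=atan2(y, x)=-159.7768° <0 so +360° → 200.2232° ≈ 200.2°
Leg 2: φ1=-0.1258313, φ2=-0.4399155, Δφ=-0.3140842, Δλ=3.0098290 rad; a=sin²(Δφ/2)+cosφ1·cosφ2·sin²(Δλ/2)=0.9182038067; c=2·atan2(√a, √(1-a))=2.561492234; dist=6371·c=16319.267 ≈ 16319.3 km; running total=20332.9 km
Leg 2 bearing: y=sinΔλ·cosφ2=0.11887344, x=cosφ1·sinφ2-sinφ1·cosφ2·cosΔλ=-0.53506206; θ=atan2(y, x)=167.4742° ≈ 167.5°
Leg 3: φ1=-0.4399155, φ2=-0.2078879, Δφ=0.2320276, Δλ=-3.0537345 rad; a=sin²(Δφ/2)+cosφ1·cosφ2·sin²(Δλ/2)=0.8969982856; c=2·atan2(√a, √(1-a))=2.488151535; dist=6371·c=15852.013 ≈ 15852.0 km; running total=36184.9 km
Leg 3 bearing: y=sinΔλ·cosφ2=-0.08585590, x=cosφ1·sinφ2-sinφ1·cosφ2·cosΔλ=-0.60182905; θ=atan2(y, x)=-171.8811° <0 so +360° → 188.1189° ≈ 188.1°
Leg 4: φ1=-0.2078879, φ2=1.2808971, Δφ=1.4887851, Δλ=0.1132893 rad; a=sin²(Δφ/2)+cosφ1·cosφ2·sin²(Δλ/2)=0.4599368064; c=2·atan2(√a, √(1-a))=1.490583953; dist=6371·c=9496.510 ≈ 9496.5 km; running total=45681.4 km
Leg 4 bearing: y=sinΔλ·cosφ2=0.03231516, x=cosφ1·sinφ2-sinφ1·cosφ2·cosΔλ=0.99626076; θ=atan2(y, x)=1.8578° ≈ 1.9°
Leg 5: φ1=1.2808971, φ2=-0.3820159, Δφ=-1.6629131, Δλ=2.0775701 rad; a=sin²(Δφ/2)+cosφ1·cosφ2·sin²(Δλ/2)=0.7429887940; c=2·atan2(√a, √(1-a))=2.078277706; dist=6371·c=13240.707 ≈ 13240.7 km; running total=58922.1 km
Leg 5 bearing: y=sinΔλ·cosφ2=0.81128993, x=cosφ1·sinφ2-sinφ1·cosφ2·cosΔλ=0.32501451; θ=atan2(y, x)=68.1682° ≈ 68.2°
Leg 6: φ1=-0.3820159, φ2=0.4322762, Δφ=0.8142921, Δλ=-3.4305494 rad; a=sin²(Δφ/2)+cosφ1·cosφ2·sin²(Δλ/2)=0.9819030445; c=2·atan2(√a, √(1-a))=2.871724626; dist=6371·c=18295.758 ≈ 18295.8 km; running total=77217.9 km
Leg 6 bearing: y=sinΔλ·cosφ2=0.25874087, x=cosφ1·sinφ2-sinφ1·cosφ2·cosΔλ=0.06427274; θ=atan2(y, x)=76.0498° ≈ 76.0°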